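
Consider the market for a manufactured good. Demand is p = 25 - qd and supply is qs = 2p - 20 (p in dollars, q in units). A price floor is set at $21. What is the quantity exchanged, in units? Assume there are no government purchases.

4

Rearranging demand gives qd = 25 - p. Setting quantity demanded equal to quantity supplied, 25 - p = 2p - 20, gives p* = 15 and q* = 10.
Since 21 > 15, the floor is binding.
At p = 21: qd = 25 - 21 = 4 and qs = 2·21 - 20 = 22.
The quantity actually transacted is the short side, demand: 4.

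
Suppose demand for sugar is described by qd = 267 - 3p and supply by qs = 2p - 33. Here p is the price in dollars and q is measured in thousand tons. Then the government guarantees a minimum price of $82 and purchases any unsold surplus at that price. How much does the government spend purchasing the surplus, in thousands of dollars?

9020

Without the control the market clears where 267 - 3p = 2p - 33, i.e. p* = 60 and q* = 87.
The floor of 82 is above the equilibrium price 60, so it binds.
At p = 82: qd = 267 - 3·82 = 21 and qs = 2·82 - 33 = 131.
Surplus = qs - qd = 110.
Government expenditure = surplus × support price = 110 × 82 = 9020.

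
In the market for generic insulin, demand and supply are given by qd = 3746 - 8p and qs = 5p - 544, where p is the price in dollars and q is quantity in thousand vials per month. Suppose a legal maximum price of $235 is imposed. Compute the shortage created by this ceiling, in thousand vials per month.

1235

Equilibrium: 3746 - 8p = 5p - 544, so 4290 = 13p and p* = 330, q* = 1106.
Since 235 < 330, the ceiling is binding.
At p = 235: qd = 3746 - 8·235 = 1866 and qs = 5·235 - 544 = 631.
Shortage = qd - qs = 1866 - 631 = 1235.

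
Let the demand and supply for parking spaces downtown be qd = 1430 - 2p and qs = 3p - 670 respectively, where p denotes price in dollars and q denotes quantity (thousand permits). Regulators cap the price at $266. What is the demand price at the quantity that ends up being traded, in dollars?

Equilibrium: 1430 - 2p = 3p - 670, so 2100 = 5p and p* = 420, q* = 590.
Since 266 < 420, the ceiling is binding.
At p = 266: qd = 1430 - 2·266 = 898 and qs = 3·266 - 670 = 128.
Only 128 units reach the market. On the demand curve, the marginal buyer's willingness to pay at q = 128 is (1430 - 128)/2 = 651.

651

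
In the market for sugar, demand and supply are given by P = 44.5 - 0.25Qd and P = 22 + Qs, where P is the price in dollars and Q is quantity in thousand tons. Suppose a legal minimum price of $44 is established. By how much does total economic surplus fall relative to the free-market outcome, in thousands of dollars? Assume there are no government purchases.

Rearranging demand gives Qd = 178 - 4P; rearranging supply gives Qs = P - 22. Without the control the market clears where 178 - 4P = P - 22, i.e. P* = 40 and Q* = 18.
Since 44 > 40, the floor is binding.
At P = 44: Qd = 178 - 4·44 = 2 and Qs = 44 - 22 = 22.
Quantity traded falls to 2. At Q = 2 the demand price is (178 - 2)/4 = 44 and the supply price is 22 + 2 = 24.
Deadweight loss = ½ · (44 - 24) · (18 - 2) = ½ · 20 · 16 = 160.

160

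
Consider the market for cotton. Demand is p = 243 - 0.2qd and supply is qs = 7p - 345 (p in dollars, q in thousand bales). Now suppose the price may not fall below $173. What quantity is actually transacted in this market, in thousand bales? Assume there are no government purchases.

350

Rearranging demand gives qd = 1215 - 5p. In a free market, 1215 - 5p = 7p - 345 gives the equilibrium p* = 130, q* = 565.
The floor of 173 is above the equilibrium price 130, so it binds.
At p = 173: qd = 1215 - 5·173 = 350 and qs = 7·173 - 345 = 866.
The quantity actually transacted is the short side, demand: 350.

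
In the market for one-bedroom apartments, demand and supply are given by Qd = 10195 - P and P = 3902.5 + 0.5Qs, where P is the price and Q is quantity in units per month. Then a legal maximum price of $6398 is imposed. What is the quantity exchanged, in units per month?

4195

Rearranging supply gives Qs = 2P - 7805. Equilibrium: 10195 - P = 2P - 7805, so 18000 = 3P and P* = 6000, Q* = 4195.
Since 6398 is above P* = 6000, the ceiling does not bind and the free-market outcome prevails.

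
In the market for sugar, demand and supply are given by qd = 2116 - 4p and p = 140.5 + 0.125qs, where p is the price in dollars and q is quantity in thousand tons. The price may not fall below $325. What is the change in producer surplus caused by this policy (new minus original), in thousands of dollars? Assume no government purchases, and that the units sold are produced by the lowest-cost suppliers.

41855

Rearranging supply gives qs = 8p - 1124. Equilibrium: 2116 - 4p = 8p - 1124, so 3240 = 12p and p* = 270, q* = 1036.
Because the floor (325) lies above the market-clearing price, it is binding.
At p = 325: qd = 2116 - 4·325 = 816 and qs = 8·325 - 1124 = 1476.
Producer surplus without the control is ½ · (270 - 140.5) · 1036 = 67081.
With the floor, 816 units are sold at 325. The supply price at q = 816 is 242.5, so PS = ½ · [(325 - 140.5) + (325 - 242.5)] · 816 = 108936.
Change in producer surplus = 108936 - 67081 = 41855.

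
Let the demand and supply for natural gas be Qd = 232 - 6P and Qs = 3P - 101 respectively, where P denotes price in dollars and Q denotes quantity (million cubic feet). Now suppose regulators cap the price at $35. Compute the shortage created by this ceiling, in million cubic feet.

18

Equilibrium: 232 - 6P = 3P - 101, so 333 = 9P and P* = 37, Q* = 10.
Since 35 < 37, the ceiling is binding.
At P = 35: Qd = 232 - 6·35 = 22 and Qs = 3·35 - 101 = 4.
Shortage = Qd - Qs = 22 - 4 = 18.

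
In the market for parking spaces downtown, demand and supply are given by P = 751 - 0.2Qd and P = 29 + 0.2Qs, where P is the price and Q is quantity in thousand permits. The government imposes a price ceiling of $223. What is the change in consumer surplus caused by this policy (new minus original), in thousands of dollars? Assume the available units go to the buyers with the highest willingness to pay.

Rearranging demand gives Qd = 3755 - 5P; rearranging supply gives Qs = 5P - 145. In a free market, 3755 - 5P = 5P - 145 gives the equilibrium P* = 390, Q* = 1805.
The ceiling of 223 is below the equilibrium price 390, so it binds.
At P = 223: Qd = 3755 - 5·223 = 2640 and Qs = 5·223 - 145 = 970.
Consumer surplus without the control is ½ · (751 - 390) · 1805 = 325802.5.
With the ceiling, 970 units are sold at 223 (assume they go to the highest-value buyers). The demand price at Q = 970 is 557, so CS = ½ · [(751 - 223) + (557 - 223)] · 970 = 418070.
Change in consumer surplus = 418070 - 325802.5 = 92267.5.

92267.5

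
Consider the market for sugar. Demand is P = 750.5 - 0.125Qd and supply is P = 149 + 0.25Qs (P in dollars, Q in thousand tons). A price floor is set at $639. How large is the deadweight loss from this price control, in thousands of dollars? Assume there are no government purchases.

Rearranging demand gives Qd = 6004 - 8P; rearranging supply gives Qs = 4P - 596. Without the control the market clears where 6004 - 8P = 4P - 596, i.e. P* = 550 and Q* = 1604.
Because the floor (639) lies above the market-clearing price, it is binding.
At P = 639: Qd = 6004 - 8·639 = 892 and Qs = 4·639 - 596 = 1960.
Quantity traded falls to 892. At Q = 892 the demand price is (6004 - 892)/8 = 639 and the supply price is (596 + 892)/4 = 372.
Deadweight loss = ½ · (639 - 372) · (1604 - 892) = ½ · 267 · 712 = 95052.

95052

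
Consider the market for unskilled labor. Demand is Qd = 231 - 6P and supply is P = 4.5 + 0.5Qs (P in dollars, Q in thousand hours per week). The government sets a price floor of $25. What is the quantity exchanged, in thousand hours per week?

51

Rearranging supply gives Qs = 2P - 9. Equilibrium: 231 - 6P = 2P - 9, so 240 = 8P and P* = 30, Q* = 51.
Since 25 is below P* = 30, the floor does not bind and the free-market outcome prevails.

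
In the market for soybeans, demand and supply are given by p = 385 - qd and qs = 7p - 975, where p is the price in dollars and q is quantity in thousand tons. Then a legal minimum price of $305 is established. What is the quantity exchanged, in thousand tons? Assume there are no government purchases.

80

Rearranging demand gives qd = 385 - p. Without the control the market clears where 385 - p = 7p - 975, i.e. p* = 170 and q* = 215.
The floor of 305 is above the equilibrium price 170, so it binds.
At p = 305: qd = 385 - 305 = 80 and qs = 7·305 - 975 = 1160.
The quantity actually transacted is the short side, demand: 80.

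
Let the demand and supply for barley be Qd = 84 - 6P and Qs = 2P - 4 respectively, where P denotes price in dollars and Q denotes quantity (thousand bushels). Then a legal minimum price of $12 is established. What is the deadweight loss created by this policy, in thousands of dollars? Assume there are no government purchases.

12

Setting quantity demanded equal to quantity supplied, 84 - 6P = 2P - 4, gives P* = 11 and Q* = 18.
The floor of 12 is above the equilibrium price 11, so it binds.
At P = 12: Qd = 84 - 6·12 = 12 and Qs = 2·12 - 4 = 20.
Quantity traded falls to 12. At Q = 12 the demand price is (84 - 12)/6 = 12 and the supply price is (4 + 12)/2 = 8.
Deadweight loss = ½ · (12 - 8) · (18 - 12) = ½ · 4 · 6 = 12.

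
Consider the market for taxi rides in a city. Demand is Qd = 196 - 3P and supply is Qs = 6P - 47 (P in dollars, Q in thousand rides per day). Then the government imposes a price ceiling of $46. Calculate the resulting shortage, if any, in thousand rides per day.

0

Setting quantity demanded equal to quantity supplied, 196 - 3P = 6P - 47, gives P* = 27 and Q* = 115.
Since 46 is above P* = 27, the ceiling does not bind and the free-market outcome prevails.
Since the control does not bind, there is no shortage.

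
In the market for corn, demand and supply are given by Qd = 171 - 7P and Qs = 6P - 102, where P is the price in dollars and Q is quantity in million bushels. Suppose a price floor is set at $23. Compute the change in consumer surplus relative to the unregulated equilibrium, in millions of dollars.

Without the control the market clears where 171 - 7P = 6P - 102, i.e. P* = 21 and Q* = 24.
Because the floor (23) lies above the market-clearing price, it is binding.
At P = 23: Qd = 171 - 7·23 = 10 and Qs = 6·23 - 102 = 36.
Consumer surplus without the control is ½ · (171/7 - 21) · 24 = 288/7.
With the floor, consumers buy 10 units at 23, so CS = ½ · (171/7 - 23) · 10 = 50/7.
Change in consumer surplus = 50/7 - 288/7 = -34.

-34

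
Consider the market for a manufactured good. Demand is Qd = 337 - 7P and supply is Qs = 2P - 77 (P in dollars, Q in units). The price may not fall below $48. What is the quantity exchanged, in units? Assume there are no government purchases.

1

Equilibrium: 337 - 7P = 2P - 77, so 414 = 9P and P* = 46, Q* = 15.
Since 48 > 46, the floor is binding.
At P = 48: Qd = 337 - 7·48 = 1 and Qs = 2·48 - 77 = 19.
The quantity actually transacted is the short side, demand: 1.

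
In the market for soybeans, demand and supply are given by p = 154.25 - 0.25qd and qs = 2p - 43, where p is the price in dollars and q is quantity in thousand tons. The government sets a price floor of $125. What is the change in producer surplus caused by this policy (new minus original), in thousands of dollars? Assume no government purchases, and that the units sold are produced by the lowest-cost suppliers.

Rearranging demand gives qd = 617 - 4p. Equilibrium: 617 - 4p = 2p - 43, so 660 = 6p and p* = 110, q* = 177.
Because the floor (125) lies above the market-clearing price, it is binding.
At p = 125: qd = 617 - 4·125 = 117 and qs = 2·125 - 43 = 207.
Producer surplus without the control is ½ · (110 - 21.5) · 177 = 7832.25.
With the floor, 117 units are sold at 125. The supply price at q = 117 is 80, so PS = ½ · [(125 - 21.5) + (125 - 80)] · 117 = 8687.25.
Change in producer surplus = 8687.25 - 7832.25 = 855.

855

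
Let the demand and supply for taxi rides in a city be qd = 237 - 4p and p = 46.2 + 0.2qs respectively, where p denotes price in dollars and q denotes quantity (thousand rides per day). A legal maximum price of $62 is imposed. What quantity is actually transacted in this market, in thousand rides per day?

29

Rearranging supply gives qs = 5p - 231. Without the control the market clears where 237 - 4p = 5p - 231, i.e. p* = 52 and q* = 29.
The ceiling of 62 is above the equilibrium price 52, so it is not binding; the market clears at p* = 52, q* = 29.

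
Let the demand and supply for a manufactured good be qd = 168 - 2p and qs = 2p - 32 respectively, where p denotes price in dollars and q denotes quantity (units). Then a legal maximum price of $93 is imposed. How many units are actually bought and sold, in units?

Setting quantity demanded equal to quantity supplied, 168 - 2p = 2p - 32, gives p* = 50 and q* = 68.
Since 93 is above p* = 50, the ceiling does not bind and the free-market outcome prevails.

68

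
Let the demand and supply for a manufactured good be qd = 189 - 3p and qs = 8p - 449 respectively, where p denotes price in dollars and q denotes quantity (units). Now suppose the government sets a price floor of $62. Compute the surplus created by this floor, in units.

Without the control the market clears where 189 - 3p = 8p - 449, i.e. p* = 58 and q* = 15.
The floor of 62 is above the equilibrium price 58, so it binds.
At p = 62: qd = 189 - 3·62 = 3 and qs = 8·62 - 449 = 47.
Surplus = qs - qd = 47 - 3 = 44.

44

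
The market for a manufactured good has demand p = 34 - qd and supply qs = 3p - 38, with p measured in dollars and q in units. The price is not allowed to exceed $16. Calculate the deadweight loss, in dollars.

24

Rearranging demand gives qd = 34 - p. Equilibrium: 34 - p = 3p - 38, so 72 = 4p and p* = 18, q* = 16.
Because the ceiling (16) lies below the market-clearing price, it is binding.
At p = 16: qd = 34 - 16 = 18 and qs = 3·16 - 38 = 10.
Quantity traded falls to 10. At q = 10 the demand price is 34 - 10 = 24 and the supply price is (38 + 10)/3 = 16.
Deadweight loss = ½ · (24 - 16) · (16 - 10) = ½ · 8 · 6 = 24.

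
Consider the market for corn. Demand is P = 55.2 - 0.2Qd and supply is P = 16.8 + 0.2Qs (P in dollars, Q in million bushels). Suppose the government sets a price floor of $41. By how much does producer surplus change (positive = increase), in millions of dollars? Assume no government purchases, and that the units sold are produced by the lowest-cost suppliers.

292.5

Rearranging demand gives Qd = 276 - 5P; rearranging supply gives Qs = 5P - 84. In a free market, 276 - 5P = 5P - 84 gives the equilibrium P* = 36, Q* = 96.
Because the floor (41) lies above the market-clearing price, it is binding.
At P = 41: Qd = 276 - 5·41 = 71 and Qs = 5·41 - 84 = 121.
Producer surplus without the control is ½ · (36 - 16.8) · 96 = 921.6.
With the floor, 71 units are sold at 41. The supply price at Q = 71 is 31, so PS = ½ · [(41 - 16.8) + (41 - 31)] · 71 = 1214.1.
Change in producer surplus = 1214.1 - 921.6 = 292.5.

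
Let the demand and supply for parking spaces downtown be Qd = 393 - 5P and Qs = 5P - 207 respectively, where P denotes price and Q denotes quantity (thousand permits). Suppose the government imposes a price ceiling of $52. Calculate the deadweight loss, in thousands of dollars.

In a free market, 393 - 5P = 5P - 207 gives the equilibrium P* = 60, Q* = 93.
Since 52 < 60, the ceiling is binding.
At P = 52: Qd = 393 - 5·52 = 133 and Qs = 5·52 - 207 = 53.
Quantity traded falls to 53. At Q = 53 the demand price is (393 - 53)/5 = 68 and the supply price is (207 + 53)/5 = 52.
Deadweight loss = ½ · (68 - 52) · (93 - 53) = ½ · 16 · 40 = 320.

320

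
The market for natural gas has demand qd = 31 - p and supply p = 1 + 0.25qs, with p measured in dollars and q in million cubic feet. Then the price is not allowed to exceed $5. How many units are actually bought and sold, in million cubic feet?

16

Rearranging supply gives qs = 4p - 4. Setting quantity demanded equal to quantity supplied, 31 - p = 4p - 4, gives p* = 7 and q* = 24.
The ceiling of 5 is below the equilibrium price 7, so it binds.
At p = 5: qd = 31 - 5 = 26 and qs = 4·5 - 4 = 16.
The quantity actually transacted is the short side, supply: 16.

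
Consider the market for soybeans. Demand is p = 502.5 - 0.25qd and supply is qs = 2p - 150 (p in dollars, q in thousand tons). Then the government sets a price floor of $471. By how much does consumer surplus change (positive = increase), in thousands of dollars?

-38628

Rearranging demand gives qd = 2010 - 4p. Equilibrium: 2010 - 4p = 2p - 150, so 2160 = 6p and p* = 360, q* = 570.
Since 471 > 360, the floor is binding.
At p = 471: qd = 2010 - 4·471 = 126 and qs = 2·471 - 150 = 792.
Consumer surplus without the control is ½ · (502.5 - 360) · 570 = 40612.5.
With the floor, consumers buy 126 units at 471, so CS = ½ · (502.5 - 471) · 126 = 1984.5.
Change in consumer surplus = 1984.5 - 40612.5 = -38628.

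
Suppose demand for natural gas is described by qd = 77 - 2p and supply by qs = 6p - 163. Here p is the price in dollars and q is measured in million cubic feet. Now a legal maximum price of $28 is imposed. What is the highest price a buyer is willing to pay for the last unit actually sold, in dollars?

36

Without the control the market clears where 77 - 2p = 6p - 163, i.e. p* = 30 and q* = 17.
Since 28 < 30, the ceiling is binding.
At p = 28: qd = 77 - 2·28 = 21 and qs = 6·28 - 163 = 5.
Only 5 units reach the market. On the demand curve, the marginal buyer's willingness to pay at q = 5 is (77 - 5)/2 = 36.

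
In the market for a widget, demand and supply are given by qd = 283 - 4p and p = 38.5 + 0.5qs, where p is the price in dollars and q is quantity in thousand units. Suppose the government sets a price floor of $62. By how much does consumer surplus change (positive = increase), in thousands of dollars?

Rearranging supply gives qs = 2p - 77. Setting quantity demanded equal to quantity supplied, 283 - 4p = 2p - 77, gives p* = 60 and q* = 43.
Because the floor (62) lies above the market-clearing price, it is binding.
At p = 62: qd = 283 - 4·62 = 35 and qs = 2·62 - 77 = 47.
Consumer surplus without the control is ½ · (70.75 - 60) · 43 = 231.125.
With the floor, consumers buy 35 units at 62, so CS = ½ · (70.75 - 62) · 35 = 153.125.
Change in consumer surplus = 153.125 - 231.125 = -78.

-78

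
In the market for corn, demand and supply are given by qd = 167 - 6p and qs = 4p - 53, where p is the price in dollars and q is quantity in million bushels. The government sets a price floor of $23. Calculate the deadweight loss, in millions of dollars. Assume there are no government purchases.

7.5

Without the control the market clears where 167 - 6p = 4p - 53, i.e. p* = 22 and q* = 35.
Since 23 > 22, the floor is binding.
At p = 23: qd = 167 - 6·23 = 29 and qs = 4·23 - 53 = 39.
Quantity traded falls to 29. At q = 29 the demand price is (167 - 29)/6 = 23 and the supply price is (53 + 29)/4 = 20.5.
Deadweight loss = ½ · (23 - 20.5) · (35 - 29) = ½ · 2.5 · 6 = 7.5.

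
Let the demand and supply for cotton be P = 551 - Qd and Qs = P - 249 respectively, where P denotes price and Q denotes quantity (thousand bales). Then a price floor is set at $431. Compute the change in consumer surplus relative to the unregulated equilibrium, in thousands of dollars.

-4200.5

Rearranging demand gives Qd = 551 - P. Equilibrium: 551 - P = P - 249, so 800 = 2P and P* = 400, Q* = 151.
Because the floor (431) lies above the market-clearing price, it is binding.
At P = 431: Qd = 551 - 431 = 120 and Qs = 431 - 249 = 182.
Consumer surplus without the control is ½ · (551 - 400) · 151 = 11400.5.
With the floor, consumers buy 120 units at 431, so CS = ½ · (551 - 431) · 120 = 7200.
Change in consumer surplus = 7200 - 11400.5 = -4200.5.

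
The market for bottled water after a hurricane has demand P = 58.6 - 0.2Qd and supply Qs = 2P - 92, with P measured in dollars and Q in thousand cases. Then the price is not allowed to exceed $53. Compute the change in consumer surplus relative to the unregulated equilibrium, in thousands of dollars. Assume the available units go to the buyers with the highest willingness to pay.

Rearranging demand gives Qd = 293 - 5P. Equilibrium: 293 - 5P = 2P - 92, so 385 = 7P and P* = 55, Q* = 18.
Since 53 < 55, the ceiling is binding.
At P = 53: Qd = 293 - 5·53 = 28 and Qs = 2·53 - 92 = 14.
Consumer surplus without the control is ½ · (58.6 - 55) · 18 = 32.4.
With the ceiling, 14 units are sold at 53 (assume they go to the highest-value buyers). The demand price at Q = 14 is 55.8, so CS = ½ · [(58.6 - 53) + (55.8 - 53)] · 14 = 58.8.
Change in consumer surplus = 58.8 - 32.4 = 26.4.

26.4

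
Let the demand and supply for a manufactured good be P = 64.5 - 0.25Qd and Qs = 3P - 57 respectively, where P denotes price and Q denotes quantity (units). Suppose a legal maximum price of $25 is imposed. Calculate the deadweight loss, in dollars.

Rearranging demand gives Qd = 258 - 4P. In a free market, 258 - 4P = 3P - 57 gives the equilibrium P* = 45, Q* = 78.
The ceiling of 25 is below the equilibrium price 45, so it binds.
At P = 25: Qd = 258 - 4·25 = 158 and Qs = 3·25 - 57 = 18.
Quantity traded falls to 18. At Q = 18 the demand price is (258 - 18)/4 = 60 and the supply price is (57 + 18)/3 = 25.
Deadweight loss = ½ · (60 - 25) · (78 - 18) = ½ · 35 · 60 = 1050.

1050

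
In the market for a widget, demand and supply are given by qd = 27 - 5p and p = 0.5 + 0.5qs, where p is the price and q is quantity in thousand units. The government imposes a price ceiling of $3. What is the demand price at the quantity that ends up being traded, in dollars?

4.4

Rearranging supply gives qs = 2p - 1. In a free market, 27 - 5p = 2p - 1 gives the equilibrium p* = 4, q* = 7.
Because the ceiling (3) lies below the market-clearing price, it is binding.
At p = 3: qd = 27 - 5·3 = 12 and qs = 2·3 - 1 = 5.
Only 5 units reach the market. On the demand curve, the marginal buyer's willingness to pay at q = 5 is (27 - 5)/5 = 4.4.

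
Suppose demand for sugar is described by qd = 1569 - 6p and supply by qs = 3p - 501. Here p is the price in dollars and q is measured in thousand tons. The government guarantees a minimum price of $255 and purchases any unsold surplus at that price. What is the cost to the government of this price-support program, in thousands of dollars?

In a free market, 1569 - 6p = 3p - 501 gives the equilibrium p* = 230, q* = 189.
Because the floor (255) lies above the market-clearing price, it is binding.
At p = 255: qd = 1569 - 6·255 = 39 and qs = 3·255 - 501 = 264.
Surplus = qs - qd = 225.
Government expenditure = surplus × support price = 225 × 255 = 57375.

57375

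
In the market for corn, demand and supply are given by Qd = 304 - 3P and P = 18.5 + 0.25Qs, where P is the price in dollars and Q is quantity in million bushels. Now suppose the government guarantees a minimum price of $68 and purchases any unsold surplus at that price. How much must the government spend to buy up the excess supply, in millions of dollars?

Rearranging supply gives Qs = 4P - 74. Equilibrium: 304 - 3P = 4P - 74, so 378 = 7P and P* = 54, Q* = 142.
Since 68 > 54, the floor is binding.
At P = 68: Qd = 304 - 3·68 = 100 and Qs = 4·68 - 74 = 198.
Surplus = Qs - Qd = 98.
Government expenditure = surplus × support price = 98 × 68 = 6664.

6664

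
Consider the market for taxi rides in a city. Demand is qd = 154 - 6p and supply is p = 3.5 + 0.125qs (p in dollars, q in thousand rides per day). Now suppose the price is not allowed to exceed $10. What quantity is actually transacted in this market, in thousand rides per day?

Rearranging supply gives qs = 8p - 28. Equilibrium: 154 - 6p = 8p - 28, so 182 = 14p and p* = 13, q* = 76.
Since 10 < 13, the ceiling is binding.
At p = 10: qd = 154 - 6·10 = 94 and qs = 8·10 - 28 = 52.
The quantity actually transacted is the short side, supply: 52.

52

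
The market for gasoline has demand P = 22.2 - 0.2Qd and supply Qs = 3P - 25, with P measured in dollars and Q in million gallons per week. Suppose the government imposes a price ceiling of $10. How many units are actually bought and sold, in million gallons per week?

5

Rearranging demand gives Qd = 111 - 5P. Setting quantity demanded equal to quantity supplied, 111 - 5P = 3P - 25, gives P* = 17 and Q* = 26.
Because the ceiling (10) lies below the market-clearing price, it is binding.
At P = 10: Qd = 111 - 5·10 = 61 and Qs = 3·10 - 25 = 5.
The quantity actually transacted is the short side, supply: 5.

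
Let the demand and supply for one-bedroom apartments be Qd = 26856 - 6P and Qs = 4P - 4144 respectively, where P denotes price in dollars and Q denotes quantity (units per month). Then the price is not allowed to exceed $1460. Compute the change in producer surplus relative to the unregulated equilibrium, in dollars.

-8160640

Equilibrium: 26856 - 6P = 4P - 4144, so 31000 = 10P and P* = 3100, Q* = 8256.
Because the ceiling (1460) lies below the market-clearing price, it is binding.
At P = 1460: Qd = 26856 - 6·1460 = 18096 and Qs = 4·1460 - 4144 = 1696.
Producer surplus without the control is ½ · (3100 - 1036) · 8256 = 8520192.
With the ceiling, producers sell 1696 units at 1460, so PS = ½ · (1460 - 1036) · 1696 = 359552.
Change in producer surplus = 359552 - 8520192 = -8160640.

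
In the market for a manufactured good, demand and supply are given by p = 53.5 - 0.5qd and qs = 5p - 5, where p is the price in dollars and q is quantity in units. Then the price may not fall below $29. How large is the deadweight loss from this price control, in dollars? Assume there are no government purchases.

236.6

Rearranging demand gives qd = 107 - 2p. Without the control the market clears where 107 - 2p = 5p - 5, i.e. p* = 16 and q* = 75.
Since 29 > 16, the floor is binding.
At p = 29: qd = 107 - 2·29 = 49 and qs = 5·29 - 5 = 140.
Quantity traded falls to 49. At q = 49 the demand price is (107 - 49)/2 = 29 and the supply price is (5 + 49)/5 = 10.8.
Deadweight loss = ½ · (29 - 10.8) · (75 - 49) = ½ · 18.2 · 26 = 236.6.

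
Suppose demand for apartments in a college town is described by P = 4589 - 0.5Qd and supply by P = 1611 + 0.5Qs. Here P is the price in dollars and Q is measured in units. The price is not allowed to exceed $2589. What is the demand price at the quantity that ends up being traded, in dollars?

3611

Rearranging demand gives Qd = 9178 - 2P; rearranging supply gives Qs = 2P - 3222. Setting quantity demanded equal to quantity supplied, 9178 - 2P = 2P - 3222, gives P* = 3100 and Q* = 2978.
Because the ceiling (2589) lies below the market-clearing price, it is binding.
At P = 2589: Qd = 9178 - 2·2589 = 4000 and Qs = 2·2589 - 3222 = 1956.
Only 1956 units reach the market. On the demand curve, the marginal buyer's willingness to pay at Q = 1956 is (9178 - 1956)/2 = 3611.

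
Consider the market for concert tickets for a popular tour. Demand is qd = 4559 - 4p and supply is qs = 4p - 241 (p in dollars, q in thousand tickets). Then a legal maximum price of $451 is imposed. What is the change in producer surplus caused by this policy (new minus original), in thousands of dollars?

In a free market, 4559 - 4p = 4p - 241 gives the equilibrium p* = 600, q* = 2159.
Because the ceiling (451) lies below the market-clearing price, it is binding.
At p = 451: qd = 4559 - 4·451 = 2755 and qs = 4·451 - 241 = 1563.
Producer surplus without the control is ½ · (600 - 60.25) · 2159 = 582660.125.
With the ceiling, producers sell 1563 units at 451, so PS = ½ · (451 - 60.25) · 1563 = 305371.125.
Change in producer surplus = 305371.125 - 582660.125 = -277289.

-277289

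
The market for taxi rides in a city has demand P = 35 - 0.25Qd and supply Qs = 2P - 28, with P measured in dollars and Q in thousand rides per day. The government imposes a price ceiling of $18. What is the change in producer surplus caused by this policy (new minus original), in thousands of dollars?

Rearranging demand gives Qd = 140 - 4P. Without the control the market clears where 140 - 4P = 2P - 28, i.e. P* = 28 and Q* = 28.
The ceiling of 18 is below the equilibrium price 28, so it binds.
At P = 18: Qd = 140 - 4·18 = 68 and Qs = 2·18 - 28 = 8.
Producer surplus without the control is ½ · (28 - 14) · 28 = 196.
With the ceiling, producers sell 8 units at 18, so PS = ½ · (18 - 14) · 8 = 16.
Change in producer surplus = 16 - 196 = -180.

-180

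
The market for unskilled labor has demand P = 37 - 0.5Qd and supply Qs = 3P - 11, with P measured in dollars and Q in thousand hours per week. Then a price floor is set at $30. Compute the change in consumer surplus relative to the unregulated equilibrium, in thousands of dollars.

Rearranging demand gives Qd = 74 - 2P. Without the control the market clears where 74 - 2P = 3P - 11, i.e. P* = 17 and Q* = 40.
Because the floor (30) lies above the market-clearing price, it is binding.
At P = 30: Qd = 74 - 2·30 = 14 and Qs = 3·30 - 11 = 79.
Consumer surplus without the control is ½ · (37 - 17) · 40 = 400.
With the floor, consumers buy 14 units at 30, so CS = ½ · (37 - 30) · 14 = 49.
Change in consumer surplus = 49 - 400 = -351.

-351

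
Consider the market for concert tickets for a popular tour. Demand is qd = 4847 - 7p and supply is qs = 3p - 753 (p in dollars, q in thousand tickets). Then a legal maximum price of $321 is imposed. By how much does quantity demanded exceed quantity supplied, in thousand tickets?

In a free market, 4847 - 7p = 3p - 753 gives the equilibrium p* = 560, q* = 927.
Because the ceiling (321) lies below the market-clearing price, it is binding.
At p = 321: qd = 4847 - 7·321 = 2600 and qs = 3·321 - 753 = 210.
Shortage = qd - qs = 2600 - 210 = 2390.

2390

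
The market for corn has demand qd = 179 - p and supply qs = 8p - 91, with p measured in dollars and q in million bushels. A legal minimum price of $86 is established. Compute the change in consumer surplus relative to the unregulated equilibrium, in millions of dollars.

Equilibrium: 179 - p = 8p - 91, so 270 = 9p and p* = 30, q* = 149.
Since 86 > 30, the floor is binding.
At p = 86: qd = 179 - 86 = 93 and qs = 8·86 - 91 = 597.
Consumer surplus without the control is ½ · (179 - 30) · 149 = 11100.5.
With the floor, consumers buy 93 units at 86, so CS = ½ · (179 - 86) · 93 = 4324.5.
Change in consumer surplus = 4324.5 - 11100.5 = -6776.

-6776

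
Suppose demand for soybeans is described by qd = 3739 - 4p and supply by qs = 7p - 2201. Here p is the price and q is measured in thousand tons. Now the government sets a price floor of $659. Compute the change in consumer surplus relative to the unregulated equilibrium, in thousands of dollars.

Equilibrium: 3739 - 4p = 7p - 2201, so 5940 = 11p and p* = 540, q* = 1579.
Because the floor (659) lies above the market-clearing price, it is binding.
At p = 659: qd = 3739 - 4·659 = 1103 and qs = 7·659 - 2201 = 2412.
Consumer surplus without the control is ½ · (934.75 - 540) · 1579 = 311655.125.
With the floor, consumers buy 1103 units at 659, so CS = ½ · (934.75 - 659) · 1103 = 152076.125.
Change in consumer surplus = 152076.125 - 311655.125 = -159579.

-159579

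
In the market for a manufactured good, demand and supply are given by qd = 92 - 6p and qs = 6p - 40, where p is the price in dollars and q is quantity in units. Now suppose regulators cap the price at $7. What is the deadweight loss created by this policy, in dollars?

96

Equilibrium: 92 - 6p = 6p - 40, so 132 = 12p and p* = 11, q* = 26.
Because the ceiling (7) lies below the market-clearing price, it is binding.
At p = 7: qd = 92 - 6·7 = 50 and qs = 6·7 - 40 = 2.
Quantity traded falls to 2. At q = 2 the demand price is (92 - 2)/6 = 15 and the supply price is (40 + 2)/6 = 7.
Deadweight loss = ½ · (15 - 7) · (26 - 2) = ½ · 8 · 24 = 96.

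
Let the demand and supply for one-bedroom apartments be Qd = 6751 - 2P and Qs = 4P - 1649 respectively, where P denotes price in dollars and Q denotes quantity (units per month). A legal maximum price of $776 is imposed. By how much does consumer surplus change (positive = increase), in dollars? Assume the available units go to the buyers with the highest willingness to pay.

Without the control the market clears where 6751 - 2P = 4P - 1649, i.e. P* = 1400 and Q* = 3951.
The ceiling of 776 is below the equilibrium price 1400, so it binds.
At P = 776: Qd = 6751 - 2·776 = 5199 and Qs = 4·776 - 1649 = 1455.
Consumer surplus without the control is ½ · (3375.5 - 1400) · 3951 = 3902600.25.
With the ceiling, 1455 units are sold at 776 (assume they go to the highest-value buyers). The demand price at Q = 1455 is 2648, so CS = ½ · [(3375.5 - 776) + (2648 - 776)] · 1455 = 3253016.25.
Change in consumer surplus = 3253016.25 - 3902600.25 = -649584.

-649584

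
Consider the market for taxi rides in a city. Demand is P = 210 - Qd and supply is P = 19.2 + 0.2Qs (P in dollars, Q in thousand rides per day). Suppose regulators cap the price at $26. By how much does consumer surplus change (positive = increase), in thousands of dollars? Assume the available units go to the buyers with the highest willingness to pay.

Rearranging demand gives Qd = 210 - P; rearranging supply gives Qs = 5P - 96. In a free market, 210 - P = 5P - 96 gives the equilibrium P* = 51, Q* = 159.
Because the ceiling (26) lies below the market-clearing price, it is binding.
At P = 26: Qd = 210 - 26 = 184 and Qs = 5·26 - 96 = 34.
Consumer surplus without the control is ½ · (210 - 51) · 159 = 12640.5.
With the ceiling, 34 units are sold at 26 (assume they go to the highest-value buyers). The demand price at Q = 34 is 176, so CS = ½ · [(210 - 26) + (176 - 26)] · 34 = 5678.
Change in consumer surplus = 5678 - 12640.5 = -6962.5.

-6962.5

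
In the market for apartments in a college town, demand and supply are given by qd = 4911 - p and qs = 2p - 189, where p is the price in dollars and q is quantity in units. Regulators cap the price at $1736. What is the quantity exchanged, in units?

3211

Setting quantity demanded equal to quantity supplied, 4911 - p = 2p - 189, gives p* = 1700 and q* = 3211.
The ceiling of 1736 is above the equilibrium price 1700, so it is not binding; the market clears at p* = 1700, q* = 3211.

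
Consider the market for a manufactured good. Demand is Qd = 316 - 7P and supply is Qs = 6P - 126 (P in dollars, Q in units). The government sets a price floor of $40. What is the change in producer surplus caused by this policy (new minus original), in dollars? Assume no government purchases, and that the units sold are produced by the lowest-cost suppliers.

69

Setting quantity demanded equal to quantity supplied, 316 - 7P = 6P - 126, gives P* = 34 and Q* = 78.
The floor of 40 is above the equilibrium price 34, so it binds.
At P = 40: Qd = 316 - 7·40 = 36 and Qs = 6·40 - 126 = 114.
Producer surplus without the control is ½ · (34 - 21) · 78 = 507.
With the floor, 36 units are sold at 40. The supply price at Q = 36 is 27, so PS = ½ · [(40 - 21) + (40 - 27)] · 36 = 576.
Change in producer surplus = 576 - 507 = 69.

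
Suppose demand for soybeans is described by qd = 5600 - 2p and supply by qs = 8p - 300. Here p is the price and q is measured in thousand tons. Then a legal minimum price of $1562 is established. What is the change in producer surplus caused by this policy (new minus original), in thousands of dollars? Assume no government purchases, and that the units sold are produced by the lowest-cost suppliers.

2170476

Equilibrium: 5600 - 2p = 8p - 300, so 5900 = 10p and p* = 590, q* = 4420.
The floor of 1562 is above the equilibrium price 590, so it binds.
At p = 1562: qd = 5600 - 2·1562 = 2476 and qs = 8·1562 - 300 = 12196.
Producer surplus without the control is ½ · (590 - 37.5) · 4420 = 1221025.
With the floor, 2476 units are sold at 1562. The supply price at q = 2476 is 347, so PS = ½ · [(1562 - 37.5) + (1562 - 347)] · 2476 = 3391501.
Change in producer surplus = 3391501 - 1221025 = 2170476.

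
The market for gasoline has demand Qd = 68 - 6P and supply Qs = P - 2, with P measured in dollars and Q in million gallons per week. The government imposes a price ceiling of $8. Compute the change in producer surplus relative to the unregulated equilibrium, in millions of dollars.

Without the control the market clears where 68 - 6P = P - 2, i.e. P* = 10 and Q* = 8.
Because the ceiling (8) lies below the market-clearing price, it is binding.
At P = 8: Qd = 68 - 6·8 = 20 and Qs = 8 - 2 = 6.
Producer surplus without the control is ½ · (10 - 2) · 8 = 32.
With the ceiling, producers sell 6 units at 8, so PS = ½ · (8 - 2) · 6 = 18.
Change in producer surplus = 18 - 32 = -14.

-14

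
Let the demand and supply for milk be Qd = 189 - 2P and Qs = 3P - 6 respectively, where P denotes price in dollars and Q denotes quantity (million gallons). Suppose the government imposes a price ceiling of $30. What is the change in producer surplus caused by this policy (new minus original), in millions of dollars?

-877.5

Without the control the market clears where 189 - 2P = 3P - 6, i.e. P* = 39 and Q* = 111.
The ceiling of 30 is below the equilibrium price 39, so it binds.
At P = 30: Qd = 189 - 2·30 = 129 and Qs = 3·30 - 6 = 84.
Producer surplus without the control is ½ · (39 - 2) · 111 = 2053.5.
With the ceiling, producers sell 84 units at 30, so PS = ½ · (30 - 2) · 84 = 1176.
Change in producer surplus = 1176 - 2053.5 = -877.5.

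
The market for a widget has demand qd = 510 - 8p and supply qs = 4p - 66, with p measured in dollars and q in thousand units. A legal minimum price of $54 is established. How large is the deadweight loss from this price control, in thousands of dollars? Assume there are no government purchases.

Setting quantity demanded equal to quantity supplied, 510 - 8p = 4p - 66, gives p* = 48 and q* = 126.
The floor of 54 is above the equilibrium price 48, so it binds.
At p = 54: qd = 510 - 8·54 = 78 and qs = 4·54 - 66 = 150.
Quantity traded falls to 78. At q = 78 the demand price is (510 - 78)/8 = 54 and the supply price is (66 + 78)/4 = 36.
Deadweight loss = ½ · (54 - 36) · (126 - 78) = ½ · 18 · 48 = 432.

432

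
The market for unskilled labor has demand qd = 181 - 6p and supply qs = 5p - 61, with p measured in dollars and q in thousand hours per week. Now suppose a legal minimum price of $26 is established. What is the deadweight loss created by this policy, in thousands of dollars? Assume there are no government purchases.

Equilibrium: 181 - 6p = 5p - 61, so 242 = 11p and p* = 22, q* = 49.
Since 26 > 22, the floor is binding.
At p = 26: qd = 181 - 6·26 = 25 and qs = 5·26 - 61 = 69.
Quantity traded falls to 25. At q = 25 the demand price is (181 - 25)/6 = 26 and the supply price is (61 + 25)/5 = 17.2.
Deadweight loss = ½ · (26 - 17.2) · (49 - 25) = ½ · 8.8 · 24 = 105.6.

105.6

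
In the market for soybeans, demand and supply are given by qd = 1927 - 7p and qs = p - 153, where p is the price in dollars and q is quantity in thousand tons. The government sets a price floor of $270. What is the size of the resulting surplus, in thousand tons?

Setting quantity demanded equal to quantity supplied, 1927 - 7p = p - 153, gives p* = 260 and q* = 107.
Because the floor (270) lies above the market-clearing price, it is binding.
At p = 270: qd = 1927 - 7·270 = 37 and qs = 270 - 153 = 117.
Surplus = qs - qd = 117 - 37 = 80.

80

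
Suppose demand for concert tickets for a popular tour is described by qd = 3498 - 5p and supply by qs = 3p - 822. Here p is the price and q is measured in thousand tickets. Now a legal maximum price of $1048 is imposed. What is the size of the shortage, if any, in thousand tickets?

0

Without the control the market clears where 3498 - 5p = 3p - 822, i.e. p* = 540 and q* = 798.
Since 1048 is above p* = 540, the ceiling does not bind and the free-market outcome prevails.
Since the control does not bind, there is no shortage.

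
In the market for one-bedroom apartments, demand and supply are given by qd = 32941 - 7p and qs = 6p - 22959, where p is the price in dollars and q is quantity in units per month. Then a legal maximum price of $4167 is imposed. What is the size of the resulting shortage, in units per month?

In a free market, 32941 - 7p = 6p - 22959 gives the equilibrium p* = 4300, q* = 2841.
Since 4167 < 4300, the ceiling is binding.
At p = 4167: qd = 32941 - 7·4167 = 3772 and qs = 6·4167 - 22959 = 2043.
Shortage = qd - qs = 3772 - 2043 = 1729.

1729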